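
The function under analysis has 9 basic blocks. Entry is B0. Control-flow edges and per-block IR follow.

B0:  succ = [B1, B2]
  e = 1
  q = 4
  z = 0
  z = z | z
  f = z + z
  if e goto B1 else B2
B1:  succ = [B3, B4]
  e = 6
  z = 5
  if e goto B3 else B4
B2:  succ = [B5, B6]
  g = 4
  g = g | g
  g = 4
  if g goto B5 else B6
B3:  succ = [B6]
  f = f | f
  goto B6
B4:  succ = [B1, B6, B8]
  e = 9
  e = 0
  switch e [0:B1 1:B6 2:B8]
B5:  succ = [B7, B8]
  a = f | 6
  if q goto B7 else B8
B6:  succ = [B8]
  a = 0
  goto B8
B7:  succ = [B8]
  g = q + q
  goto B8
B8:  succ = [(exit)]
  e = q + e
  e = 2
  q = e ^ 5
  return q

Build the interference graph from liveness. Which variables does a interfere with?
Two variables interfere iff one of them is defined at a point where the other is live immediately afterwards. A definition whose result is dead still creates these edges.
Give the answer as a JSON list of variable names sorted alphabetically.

Per-block:
  B0: def={e,f,q,z} ue=∅
  B1: def={e,z} ue=∅
  B2: def={g} ue=∅
  B3: def={f} ue={f}
  B4: def={e} ue=∅
  B5: def={a} ue={f,q}
  B6: def={a} ue=∅
  B7: def={g} ue={q}
  B8: def={e,q} ue={e,q}

Live sets:
  B0 li=∅ lo={e,f,q}
  B1 li={f,q} lo={e,f,q}
  B2 li={e,f,q} lo={e,f,q}
  B3 li={e,f,q} lo={e,q}
  B4 li={f,q} lo={e,f,q}
  B5 li={e,f,q} lo={e,q}
  B6 li={e,q} lo={e,q}
  B7 li={e,q} lo={e,q}
  B8 li={e,q} lo=∅

Conflict graph:
  a↔{e,q}
  e↔{a,f,g,q,z}
  f↔{e,g,q,z}
  g↔{e,f,q}
  q↔{a,e,f,g,z}
  z↔{e,f,q}

N(a) = ["e", "q"]

Answer: ["e", "q"]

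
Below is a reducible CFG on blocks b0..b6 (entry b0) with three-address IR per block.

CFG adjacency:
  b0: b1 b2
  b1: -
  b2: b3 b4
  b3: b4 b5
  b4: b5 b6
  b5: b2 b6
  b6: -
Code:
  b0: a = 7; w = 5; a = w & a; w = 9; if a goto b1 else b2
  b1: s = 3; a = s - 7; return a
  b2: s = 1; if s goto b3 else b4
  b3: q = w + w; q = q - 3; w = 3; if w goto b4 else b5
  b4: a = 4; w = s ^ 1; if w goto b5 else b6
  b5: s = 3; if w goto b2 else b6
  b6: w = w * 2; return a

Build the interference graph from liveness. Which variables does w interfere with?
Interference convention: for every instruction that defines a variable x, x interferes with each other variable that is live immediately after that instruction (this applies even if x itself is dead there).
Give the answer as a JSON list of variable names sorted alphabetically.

Answer: ["a", "s"]

Working:
Per-block:
  b0 def {a,w} use ∅
  b1 def {a,s} use ∅
  b2 def {s} use ∅
  b3 def {q,w} use {w}
  b4 def {a,w} use {s}
  b5 def {s} use {w}
  b6 def {w} use {a,w}

Backward fixpoint:
  b0: in=∅ out={a,w}
  b1: in=∅ out=∅
  b2: in={a,w} out={a,s,w}
  b3: in={a,s,w} out={a,s,w}
  b4: in={s} out={a,w}
  b5: in={a,w} out={a,w}
  b6: in={a,w} out=∅

Interfere edges:
  a — {q,s,w}
  q — {a,s}
  s — {a,q,w}
  w — {a,s}

N(w) = ["a", "s"]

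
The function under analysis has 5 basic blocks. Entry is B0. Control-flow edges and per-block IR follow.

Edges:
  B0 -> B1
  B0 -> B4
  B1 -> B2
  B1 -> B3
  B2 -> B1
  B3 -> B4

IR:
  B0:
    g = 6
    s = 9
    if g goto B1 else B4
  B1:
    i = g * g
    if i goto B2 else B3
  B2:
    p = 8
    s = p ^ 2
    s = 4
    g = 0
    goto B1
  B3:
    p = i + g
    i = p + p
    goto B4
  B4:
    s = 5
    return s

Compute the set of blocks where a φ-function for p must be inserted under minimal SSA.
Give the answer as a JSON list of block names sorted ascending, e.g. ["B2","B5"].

idom tree: B1←B0 B2←B1 B3←B1 B4←B0
Join-block Dom:
  B1: preds {B0,B2}: {B0} ∩ {B0,B1,B2} = {B0}; idom=B0
  B4: preds {B0,B3}: {B0} ∩ {B0,B1,B3} = {B0}; idom=B0

DF derivation:
  B1←B0: walk · to B0
  B1←B2: walk B2→B1 to B0
  B4←B0: walk · to B0
  B4←B3: walk B3→B1 to B0
  B0: DF=∅
  B1: DF={B1,B4}
  B2: DF={B1}
  B3: DF={B4}
  B4: DF=∅

φ for p: defs {B2,B3}
  DF⁺ = {B1,B4}

Answer: ["B1", "B4"]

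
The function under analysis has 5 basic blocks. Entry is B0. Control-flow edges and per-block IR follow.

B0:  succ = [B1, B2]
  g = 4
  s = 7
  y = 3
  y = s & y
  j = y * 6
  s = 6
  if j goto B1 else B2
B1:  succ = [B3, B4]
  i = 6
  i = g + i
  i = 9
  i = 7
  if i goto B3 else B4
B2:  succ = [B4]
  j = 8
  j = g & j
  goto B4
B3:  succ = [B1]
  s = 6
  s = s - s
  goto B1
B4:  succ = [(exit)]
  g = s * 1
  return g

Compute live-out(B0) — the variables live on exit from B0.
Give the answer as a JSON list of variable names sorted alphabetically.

def/use:
  B0: def={g,j,s,y} ue=∅
  B1: def={i} ue={g}
  B2: def={j} ue={g}
  B3: def={s} ue=∅
  B4: def={g} ue={s}

Live sets:
  B0 li=∅ lo={g,s}
  B1 li={g,s} lo={g,s}
  B2 li={g,s} lo={s}
  B3 li={g} lo={g,s}
  B4 li={s} lo=∅

live-out(B0) = ["g", "s"]

Answer: ["g", "s"]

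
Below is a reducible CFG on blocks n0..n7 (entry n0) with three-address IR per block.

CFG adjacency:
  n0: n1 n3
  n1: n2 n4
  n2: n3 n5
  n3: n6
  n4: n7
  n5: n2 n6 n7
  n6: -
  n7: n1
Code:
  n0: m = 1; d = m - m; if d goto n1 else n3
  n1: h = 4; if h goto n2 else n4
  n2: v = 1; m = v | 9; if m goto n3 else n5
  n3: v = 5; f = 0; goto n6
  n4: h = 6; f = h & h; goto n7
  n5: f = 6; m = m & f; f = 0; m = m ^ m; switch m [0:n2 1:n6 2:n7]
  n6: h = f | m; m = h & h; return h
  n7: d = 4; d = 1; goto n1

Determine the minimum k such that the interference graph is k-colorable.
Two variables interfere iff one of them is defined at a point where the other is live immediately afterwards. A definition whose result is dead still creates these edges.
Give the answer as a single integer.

Answer: 2

Derivation:
Per-block:
  n0: def={d,m} ue=∅
  n1: def={h} ue=∅
  n2: def={m,v} ue=∅
  n3: def={f,v} ue=∅
  n4: def={f,h} ue=∅
  n5: def={f,m} ue={m}
  n6: def={h,m} ue={f,m}
  n7: def={d} ue=∅

Liveness:
  live n0: ∅→{m}
  live n1: ∅→∅
  live n2: ∅→{m}
  live n3: {m}→{f,m}
  live n4: ∅→∅
  live n5: {m}→{f,m}
  live n6: {f,m}→∅
  live n7: ∅→∅

Interference:
  d: {m}
  f: {m}
  h: {m}
  m: {d,f,h,v}
  v: {m}

Colouring:
  {d,m} pairwise interfere (2-clique) ⇒ χ ≥ 2
  assign d→r1 f→r1 h→r1 m→r0 v→r1 — no edge inside a register ⇒ χ ≤ 2
  χ = 2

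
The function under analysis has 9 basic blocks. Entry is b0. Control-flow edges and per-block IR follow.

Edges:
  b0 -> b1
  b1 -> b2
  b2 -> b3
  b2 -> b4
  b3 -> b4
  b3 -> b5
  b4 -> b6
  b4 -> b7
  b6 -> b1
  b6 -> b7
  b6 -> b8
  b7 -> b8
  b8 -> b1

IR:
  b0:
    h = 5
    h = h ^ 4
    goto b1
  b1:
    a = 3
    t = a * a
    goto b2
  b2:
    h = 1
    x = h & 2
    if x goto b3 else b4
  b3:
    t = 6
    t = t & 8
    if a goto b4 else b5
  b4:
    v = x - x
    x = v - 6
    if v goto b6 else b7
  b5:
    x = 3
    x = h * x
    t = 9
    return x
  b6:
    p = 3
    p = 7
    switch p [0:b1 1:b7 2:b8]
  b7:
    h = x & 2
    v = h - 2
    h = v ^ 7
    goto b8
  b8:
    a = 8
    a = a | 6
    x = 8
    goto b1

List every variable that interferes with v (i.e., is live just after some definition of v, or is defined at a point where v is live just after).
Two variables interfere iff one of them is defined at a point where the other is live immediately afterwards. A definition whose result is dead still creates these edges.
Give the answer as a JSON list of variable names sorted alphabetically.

Block summaries:
  b0 def {h} use ∅
  b1 def {a,t} use ∅
  b2 def {h,x} use ∅
  b3 def {t} use {a}
  b4 def {v,x} use {x}
  b5 def {t,x} use {h}
  b6 def {p} use ∅
  b7 def {h,v} use {x}
  b8 def {a,x} use ∅

Liveness:
  live b0: ∅→∅
  live b1: ∅→{a}
  live b2: {a}→{a,h,x}
  live b3: {a,h,x}→{h,x}
  live b4: {x}→{x}
  live b5: {h}→∅
  live b6: {x}→{x}
  live b7: {x}→∅
  live b8: ∅→∅

Interfere edges:
  a↔{h,t,x}
  h↔{a,t,x}
  p↔{x}
  t↔{a,h,x}
  v↔{x}
  x↔{a,h,p,t,v}

N(v) = ["x"]

Answer: ["x"]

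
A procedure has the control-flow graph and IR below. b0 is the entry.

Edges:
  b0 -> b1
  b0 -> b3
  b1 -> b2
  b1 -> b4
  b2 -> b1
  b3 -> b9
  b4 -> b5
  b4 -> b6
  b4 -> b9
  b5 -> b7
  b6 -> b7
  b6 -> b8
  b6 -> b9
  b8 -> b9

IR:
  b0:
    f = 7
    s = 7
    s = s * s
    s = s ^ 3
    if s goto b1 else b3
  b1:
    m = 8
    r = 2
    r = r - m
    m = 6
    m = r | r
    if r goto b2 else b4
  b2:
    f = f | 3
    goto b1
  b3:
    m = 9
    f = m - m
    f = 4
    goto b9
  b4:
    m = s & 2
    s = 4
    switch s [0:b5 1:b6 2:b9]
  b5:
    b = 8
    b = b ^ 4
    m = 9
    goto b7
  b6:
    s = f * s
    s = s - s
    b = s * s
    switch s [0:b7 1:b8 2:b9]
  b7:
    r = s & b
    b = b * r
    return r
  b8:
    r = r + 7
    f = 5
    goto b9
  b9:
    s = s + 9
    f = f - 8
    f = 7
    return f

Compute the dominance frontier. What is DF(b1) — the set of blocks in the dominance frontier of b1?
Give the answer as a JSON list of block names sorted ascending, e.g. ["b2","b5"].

Answer: ["b1", "b9"]

Derivation:
idom tree: b1←b0 b2←b1 b3←b0 b4←b1 b5←b4 b6←b4 b7←b4 b8←b6 b9←b0
Dom at joins:
  b1: preds {b0,b2}: {b0} ∩ {b0,b1,b2} = {b0}; idom=b0
  b7: preds {b5,b6}: {b0,b1,b4,b5} ∩ {b0,b1,b4,b6} = {b0,b1,b4}; idom=b4
  b9: preds {b3,b4,b6,b8}: {b0,b3} ∩ {b0,b1,b4} ∩ {b0,b1,b4,b6} ∩ {b0,b1,b4,b6,b8} = {b0}; idom=b0

DF walk-up:
  b1←b0: walk · to b0
  b1←b2: walk b2→b1 to b0
  b7←b5: walk b5 to b4
  b7←b6: walk b6 to b4
  b9←b3: walk b3 to b0
  b9←b4: walk b4→b1 to b0
  b9←b6: walk b6→b4→b1 to b0
  b9←b8: walk b8→b6→b4→b1 to b0
  b0: DF=∅
  b1: DF={b1,b9}
  b2: DF={b1}
  b3: DF={b9}
  b4: DF={b9}
  b5: DF={b7}
  b6: DF={b7,b9}
  b7: DF=∅
  b8: DF={b9}
  b9: DF=∅

DF(b1) = ["b1", "b9"]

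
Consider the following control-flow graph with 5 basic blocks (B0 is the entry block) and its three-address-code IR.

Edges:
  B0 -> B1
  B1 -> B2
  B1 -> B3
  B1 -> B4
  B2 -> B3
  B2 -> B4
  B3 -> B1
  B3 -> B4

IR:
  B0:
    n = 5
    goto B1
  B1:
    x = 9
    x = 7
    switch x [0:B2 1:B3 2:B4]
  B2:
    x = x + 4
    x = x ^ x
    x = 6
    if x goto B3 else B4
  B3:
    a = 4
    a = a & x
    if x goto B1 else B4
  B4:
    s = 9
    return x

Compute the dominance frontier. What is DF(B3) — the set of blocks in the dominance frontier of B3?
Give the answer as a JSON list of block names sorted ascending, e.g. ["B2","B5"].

idom tree: B1←B0 B2←B1 B3←B1 B4←B1
Join-block Dom:
  B1: preds {B0,B3}: {B0} ∩ {B0,B1,B3} = {B0}; idom=B0
  B3: preds {B1,B2}: {B0,B1} ∩ {B0,B1,B2} = {B0,B1}; idom=B1
  B4: preds {B1,B2,B3}: {B0,B1} ∩ {B0,B1,B2} ∩ {B0,B1,B3} = {B0,B1}; idom=B1

DF derivation:
  B1←B0: walk · to B0
  B1←B3: walk B3→B1 to B0
  B3←B1: walk · to B1
  B3←B2: walk B2 to B1
  B4←B1: walk · to B1
  B4←B2: walk B2 to B1
  B4←B3: walk B3 to B1
  B0 → ∅
  B1 → {B1}
  B2 → {B3,B4}
  B3 → {B1,B4}
  B4 → ∅

DF(B3) = ["B1", "B4"]

Answer: ["B1", "B4"]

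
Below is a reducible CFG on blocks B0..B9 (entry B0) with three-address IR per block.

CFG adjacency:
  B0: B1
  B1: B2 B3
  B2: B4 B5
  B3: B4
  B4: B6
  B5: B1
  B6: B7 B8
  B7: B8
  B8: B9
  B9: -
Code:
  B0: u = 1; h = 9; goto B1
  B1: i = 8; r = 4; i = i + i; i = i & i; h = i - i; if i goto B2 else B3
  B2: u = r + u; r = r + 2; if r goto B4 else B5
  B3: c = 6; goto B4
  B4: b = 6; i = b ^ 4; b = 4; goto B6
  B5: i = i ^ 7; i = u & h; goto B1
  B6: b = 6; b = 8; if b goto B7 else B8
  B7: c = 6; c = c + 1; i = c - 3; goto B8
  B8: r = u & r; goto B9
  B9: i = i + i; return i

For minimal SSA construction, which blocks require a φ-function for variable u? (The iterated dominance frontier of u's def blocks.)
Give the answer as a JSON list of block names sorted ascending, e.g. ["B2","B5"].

idom tree: B1←B0 B2←B1 B3←B1 B4←B1 B5←B2 B6←B4 B7←B6 B8←B6 B9←B8
Join-block Dom:
  B1: preds {B0,B5}: {B0} ∩ {B0,B1,B2,B5} = {B0}; idom=B0
  B4: preds {B2,B3}: {B0,B1,B2} ∩ {B0,B1,B3} = {B0,B1}; idom=B1
  B8: preds {B6,B7}: {B0,B1,B4,B6} ∩ {B0,B1,B4,B6,B7} = {B0,B1,B4,B6}; idom=B6

DF walk-up:
  B1←B0: walk · to B0
  B1←B5: walk B5→B2→B1 to B0
  B4←B2: walk B2 to B1
  B4←B3: walk B3 to B1
  B8←B6: walk · to B6
  B8←B7: walk B7 to B6
  DF(B0)=∅
  DF(B1)={B1}
  DF(B2)={B1,B4}
  DF(B3)={B4}
  DF(B4)=∅
  DF(B5)={B1}
  DF(B6)=∅
  DF(B7)={B8}
  DF(B8)=∅
  DF(B9)=∅

φ for u: defs {B0,B2}
  DF⁺ = {B1,B4}

Answer: ["B1", "B4"]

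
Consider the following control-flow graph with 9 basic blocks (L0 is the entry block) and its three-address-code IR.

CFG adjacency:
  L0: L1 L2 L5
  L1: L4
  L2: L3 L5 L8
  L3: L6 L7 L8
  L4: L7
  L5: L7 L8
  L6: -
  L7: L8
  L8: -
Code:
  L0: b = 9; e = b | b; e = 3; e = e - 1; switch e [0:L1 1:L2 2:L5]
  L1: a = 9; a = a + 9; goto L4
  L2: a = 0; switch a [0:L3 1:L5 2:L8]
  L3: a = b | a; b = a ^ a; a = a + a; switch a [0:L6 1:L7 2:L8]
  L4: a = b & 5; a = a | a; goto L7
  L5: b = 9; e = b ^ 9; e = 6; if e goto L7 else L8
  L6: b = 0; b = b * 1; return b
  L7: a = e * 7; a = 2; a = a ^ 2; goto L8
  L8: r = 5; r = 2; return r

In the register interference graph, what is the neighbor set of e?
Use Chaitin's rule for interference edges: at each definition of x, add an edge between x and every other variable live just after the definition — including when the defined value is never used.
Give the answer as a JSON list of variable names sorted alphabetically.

Per-block:
  L0: {b,e} / ∅
  L1: {a} / ∅
  L2: {a} / ∅
  L3: {a,b} / {a,b}
  L4: {a} / {b}
  L5: {b,e} / ∅
  L6: {b} / ∅
  L7: {a} / {e}
  L8: {r} / ∅

Backward fixpoint:
  L0: in=∅ out={b,e}
  L1: in={b,e} out={b,e}
  L2: in={b,e} out={a,b,e}
  L3: in={a,b,e} out={e}
  L4: in={b,e} out={e}
  L5: in=∅ out={e}
  L6: in=∅ out=∅
  L7: in={e} out=∅
  L8: in=∅ out=∅

Interfere edges:
  a↔{b,e}
  b↔{a,e}
  e↔{a,b}
  r↔∅

N(e) = ["a", "b"]

Answer: ["a", "b"]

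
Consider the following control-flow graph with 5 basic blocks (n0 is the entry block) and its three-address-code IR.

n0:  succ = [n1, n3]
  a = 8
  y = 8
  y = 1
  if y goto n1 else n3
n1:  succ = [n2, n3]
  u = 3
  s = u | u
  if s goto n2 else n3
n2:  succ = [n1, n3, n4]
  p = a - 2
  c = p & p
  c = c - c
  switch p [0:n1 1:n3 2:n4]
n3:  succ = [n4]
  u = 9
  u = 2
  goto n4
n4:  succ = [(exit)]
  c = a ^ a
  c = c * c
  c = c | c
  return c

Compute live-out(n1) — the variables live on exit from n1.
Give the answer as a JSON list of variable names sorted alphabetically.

Per-block:
  n0: def={a,y} ue=∅
  n1: def={s,u} ue=∅
  n2: def={c,p} ue={a}
  n3: def={u} ue=∅
  n4: def={c} ue={a}

Liveness:
  live n0: ∅→{a}
  live n1: {a}→{a}
  live n2: {a}→{a}
  live n3: {a}→{a}
  live n4: {a}→∅

live-out(n1) = ["a"]

Answer: ["a"]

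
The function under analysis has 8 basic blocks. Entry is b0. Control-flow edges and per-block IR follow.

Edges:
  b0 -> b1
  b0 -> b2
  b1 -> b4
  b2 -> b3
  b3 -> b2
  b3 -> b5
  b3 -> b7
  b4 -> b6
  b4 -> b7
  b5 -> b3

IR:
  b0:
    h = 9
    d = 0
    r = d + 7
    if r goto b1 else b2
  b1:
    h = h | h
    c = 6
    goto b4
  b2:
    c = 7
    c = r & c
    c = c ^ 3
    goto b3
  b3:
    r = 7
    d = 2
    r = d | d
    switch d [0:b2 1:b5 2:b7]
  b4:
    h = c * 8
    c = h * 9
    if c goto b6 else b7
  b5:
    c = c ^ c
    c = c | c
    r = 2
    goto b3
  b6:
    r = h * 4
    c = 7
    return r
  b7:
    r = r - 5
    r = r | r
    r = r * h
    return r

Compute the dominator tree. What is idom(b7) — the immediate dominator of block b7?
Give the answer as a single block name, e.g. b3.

Answer: b0

Analysis:
idom tree: b1←b0 b2←b0 b3←b2 b4←b1 b5←b3 b6←b4 b7←b0
Dom at joins:
  b2: preds {b0,b3}: {b0} ∩ {b0,b2,b3} = {b0}; idom=b0
  b3: preds {b2,b5}: {b0,b2} ∩ {b0,b2,b3,b5} = {b0,b2}; idom=b2
  b7: preds {b3,b4}: {b0,b2,b3} ∩ {b0,b1,b4} = {b0}; idom=b0

idom(b7) = b0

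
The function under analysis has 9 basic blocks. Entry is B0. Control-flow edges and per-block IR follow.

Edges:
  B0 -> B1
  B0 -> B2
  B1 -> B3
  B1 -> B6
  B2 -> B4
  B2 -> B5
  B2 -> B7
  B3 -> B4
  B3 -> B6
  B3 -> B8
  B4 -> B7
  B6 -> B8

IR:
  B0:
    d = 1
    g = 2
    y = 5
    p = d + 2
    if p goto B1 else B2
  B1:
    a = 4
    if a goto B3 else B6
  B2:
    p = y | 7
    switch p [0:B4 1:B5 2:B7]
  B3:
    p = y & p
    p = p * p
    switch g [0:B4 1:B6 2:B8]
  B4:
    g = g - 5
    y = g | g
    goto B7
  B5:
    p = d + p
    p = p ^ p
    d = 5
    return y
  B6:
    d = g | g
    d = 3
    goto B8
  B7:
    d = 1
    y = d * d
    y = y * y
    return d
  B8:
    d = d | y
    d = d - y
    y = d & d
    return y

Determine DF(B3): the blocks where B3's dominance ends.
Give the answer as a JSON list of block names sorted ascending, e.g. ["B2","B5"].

Answer: ["B4", "B6", "B8"]

Working:
idom tree: B1←B0 B2←B0 B3←B1 B4←B0 B5←B2 B6←B1 B7←B0 B8←B1
Dom at joins:
  B4: preds {B2,B3}: {B0,B2} ∩ {B0,B1,B3} = {B0}; idom=B0
  B6: preds {B1,B3}: {B0,B1} ∩ {B0,B1,B3} = {B0,B1}; idom=B1
  B7: preds {B2,B4}: {B0,B2} ∩ {B0,B4} = {B0}; idom=B0
  B8: preds {B3,B6}: {B0,B1,B3} ∩ {B0,B1,B6} = {B0,B1}; idom=B1

DF derivation:
  B4←B2: walk B2 to B0
  B4←B3: walk B3→B1 to B0
  B6←B1: walk · to B1
  B6←B3: walk B3 to B1
  B7←B2: walk B2 to B0
  B7←B4: walk B4 to B0
  B8←B3: walk B3 to B1
  B8←B6: walk B6 to B1
  B0 → ∅
  B1 → {B4}
  B2 → {B4,B7}
  B3 → {B4,B6,B8}
  B4 → {B7}
  B5 → ∅
  B6 → {B8}
  B7 → ∅
  B8 → ∅

DF(B3) = ["B4", "B6", "B8"]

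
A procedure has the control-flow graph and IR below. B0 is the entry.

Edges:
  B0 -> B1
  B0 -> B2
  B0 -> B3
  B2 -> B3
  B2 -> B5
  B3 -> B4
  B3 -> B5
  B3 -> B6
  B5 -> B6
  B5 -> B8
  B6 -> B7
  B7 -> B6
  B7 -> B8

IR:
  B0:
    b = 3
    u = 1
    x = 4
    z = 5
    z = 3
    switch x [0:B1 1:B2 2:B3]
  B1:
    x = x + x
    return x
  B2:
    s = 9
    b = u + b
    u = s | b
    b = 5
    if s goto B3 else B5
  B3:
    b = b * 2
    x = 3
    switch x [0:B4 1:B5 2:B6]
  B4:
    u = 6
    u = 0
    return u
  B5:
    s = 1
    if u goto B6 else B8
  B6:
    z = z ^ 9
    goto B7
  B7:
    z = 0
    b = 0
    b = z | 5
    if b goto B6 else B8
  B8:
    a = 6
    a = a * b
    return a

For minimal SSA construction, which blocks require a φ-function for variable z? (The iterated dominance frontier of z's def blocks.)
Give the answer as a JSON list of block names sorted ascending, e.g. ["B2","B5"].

idom tree: B1←B0 B2←B0 B3←B0 B4←B3 B5←B0 B6←B0 B7←B6 B8←B0
Dom at joins:
  B3: preds {B0,B2}: {B0} ∩ {B0,B2} = {B0}; idom=B0
  B5: preds {B2,B3}: {B0,B2} ∩ {B0,B3} = {B0}; idom=B0
  B6: preds {B3,B5,B7}: {B0,B3} ∩ {B0,B5} ∩ {B0,B6,B7} = {B0}; idom=B0
  B8: preds {B5,B7}: {B0,B5} ∩ {B0,B6,B7} = {B0}; idom=B0

DF walk-up:
  B3←B0: walk · to B0
  B3←B2: walk B2 to B0
  B5←B2: walk B2 to B0
  B5←B3: walk B3 to B0
  B6←B3: walk B3 to B0
  B6←B5: walk B5 to B0
  B6←B7: walk B7→B6 to B0
  B8←B5: walk B5 to B0
  B8←B7: walk B7→B6 to B0
  B0 → ∅
  B1 → ∅
  B2 → {B3,B5}
  B3 → {B5,B6}
  B4 → ∅
  B5 → {B6,B8}
  B6 → {B6,B8}
  B7 → {B6,B8}
  B8 → ∅

φ for z: defs {B0,B6,B7}
  DF⁺ = {B6,B8}

Answer: ["B6", "B8"]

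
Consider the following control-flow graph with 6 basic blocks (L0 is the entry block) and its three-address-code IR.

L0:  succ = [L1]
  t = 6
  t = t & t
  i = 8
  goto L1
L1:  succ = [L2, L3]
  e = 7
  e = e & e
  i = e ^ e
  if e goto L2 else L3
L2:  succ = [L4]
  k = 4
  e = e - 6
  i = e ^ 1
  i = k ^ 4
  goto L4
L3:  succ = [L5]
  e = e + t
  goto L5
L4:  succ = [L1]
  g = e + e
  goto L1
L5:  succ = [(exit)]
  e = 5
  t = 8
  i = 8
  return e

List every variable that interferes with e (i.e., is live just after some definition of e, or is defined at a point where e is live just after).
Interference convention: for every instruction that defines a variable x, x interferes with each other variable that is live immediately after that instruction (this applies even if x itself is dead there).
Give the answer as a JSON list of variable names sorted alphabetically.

def/use:
  L0: def={i,t} ue=∅
  L1: def={e,i} ue=∅
  L2: def={e,i,k} ue={e}
  L3: def={e} ue={e,t}
  L4: def={g} ue={e}
  L5: def={e,i,t} ue=∅

Backward fixpoint:
  L0: in=∅ out={t}
  L1: in={t} out={e,t}
  L2: in={e,t} out={e,t}
  L3: in={e,t} out=∅
  L4: in={e,t} out={t}
  L5: in=∅ out=∅

Conflict graph:
  e: {i,k,t}
  g: {t}
  i: {e,k,t}
  k: {e,i,t}
  t: {e,g,i,k}

N(e) = ["i", "k", "t"]

Answer: ["i", "k", "t"]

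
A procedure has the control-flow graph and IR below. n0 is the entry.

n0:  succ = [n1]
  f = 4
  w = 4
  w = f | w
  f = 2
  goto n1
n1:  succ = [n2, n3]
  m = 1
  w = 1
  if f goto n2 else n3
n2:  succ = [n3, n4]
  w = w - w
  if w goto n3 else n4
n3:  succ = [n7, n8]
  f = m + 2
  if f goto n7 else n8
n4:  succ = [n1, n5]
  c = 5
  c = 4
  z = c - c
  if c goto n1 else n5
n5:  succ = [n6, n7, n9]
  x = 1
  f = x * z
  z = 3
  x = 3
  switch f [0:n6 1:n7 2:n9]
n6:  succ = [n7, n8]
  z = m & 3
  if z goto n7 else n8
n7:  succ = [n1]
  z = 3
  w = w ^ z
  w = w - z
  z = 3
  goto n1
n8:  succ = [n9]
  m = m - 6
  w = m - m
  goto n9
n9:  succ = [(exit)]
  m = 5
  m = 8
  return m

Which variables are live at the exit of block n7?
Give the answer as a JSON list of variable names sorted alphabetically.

Block summaries:
  n0: {f,w} / ∅
  n1: {m,w} / {f}
  n2: {w} / {w}
  n3: {f} / {m}
  n4: {c,z} / ∅
  n5: {f,x,z} / {z}
  n6: {z} / {m}
  n7: {w,z} / {w}
  n8: {m,w} / {m}
  n9: {m} / ∅

Backward fixpoint:
  n0: in=∅ out={f}
  n1: in={f} out={f,m,w}
  n2: in={f,m,w} out={f,m,w}
  n3: in={m,w} out={f,m,w}
  n4: in={f,m,w} out={f,m,w,z}
  n5: in={m,w,z} out={f,m,w}
  n6: in={f,m,w} out={f,m,w}
  n7: in={f,w} out={f}
  n8: in={m} out=∅
  n9: in=∅ out=∅

live-out(n7) = ["f"]

Answer: ["f"]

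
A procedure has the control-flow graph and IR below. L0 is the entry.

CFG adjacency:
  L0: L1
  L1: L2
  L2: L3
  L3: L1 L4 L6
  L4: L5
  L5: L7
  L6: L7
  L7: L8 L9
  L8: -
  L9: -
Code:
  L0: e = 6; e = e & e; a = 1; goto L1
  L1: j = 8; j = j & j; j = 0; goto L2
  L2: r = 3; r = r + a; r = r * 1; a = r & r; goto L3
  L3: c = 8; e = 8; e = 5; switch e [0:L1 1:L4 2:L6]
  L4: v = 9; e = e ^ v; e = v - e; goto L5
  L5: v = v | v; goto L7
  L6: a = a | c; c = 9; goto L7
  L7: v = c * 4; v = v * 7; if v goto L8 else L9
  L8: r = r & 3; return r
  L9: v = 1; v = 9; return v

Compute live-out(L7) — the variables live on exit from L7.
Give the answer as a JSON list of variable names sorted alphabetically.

Answer: ["r"]

Analysis:
Block summaries:
  L0: def={a,e} ue=∅
  L1: def={j} ue=∅
  L2: def={a,r} ue={a}
  L3: def={c,e} ue=∅
  L4: def={e,v} ue={e}
  L5: def={v} ue={v}
  L6: def={a,c} ue={a,c}
  L7: def={v} ue={c}
  L8: def={r} ue={r}
  L9: def={v} ue=∅

Backward fixpoint:
  L0: in=∅ out={a}
  L1: in={a} out={a}
  L2: in={a} out={a,r}
  L3: in={a,r} out={a,c,e,r}
  L4: in={c,e,r} out={c,r,v}
  L5: in={c,r,v} out={c,r}
  L6: in={a,c,r} out={c,r}
  L7: in={c,r} out={r}
  L8: in={r} out=∅
  L9: in=∅ out=∅

live-out(L7) = ["r"]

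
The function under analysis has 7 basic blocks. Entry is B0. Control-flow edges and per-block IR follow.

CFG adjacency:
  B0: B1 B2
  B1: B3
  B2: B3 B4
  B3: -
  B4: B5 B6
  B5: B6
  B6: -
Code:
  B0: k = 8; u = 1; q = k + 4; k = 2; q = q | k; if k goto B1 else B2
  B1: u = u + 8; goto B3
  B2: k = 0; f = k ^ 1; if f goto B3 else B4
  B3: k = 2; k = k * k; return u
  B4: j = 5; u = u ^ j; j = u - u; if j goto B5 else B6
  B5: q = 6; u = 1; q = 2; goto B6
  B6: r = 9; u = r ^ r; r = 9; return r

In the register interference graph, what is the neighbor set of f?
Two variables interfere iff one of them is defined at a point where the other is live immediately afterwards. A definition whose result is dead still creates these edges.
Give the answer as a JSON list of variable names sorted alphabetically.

Answer: ["u"]

Derivation:
Block summaries:
  B0: {k,q,u} / ∅
  B1: {u} / {u}
  B2: {f,k} / ∅
  B3: {k} / {u}
  B4: {j,u} / {u}
  B5: {q,u} / ∅
  B6: {r,u} / ∅

Liveness:
  B0 li=∅ lo={u}
  B1 li={u} lo={u}
  B2 li={u} lo={u}
  B3 li={u} lo=∅
  B4 li={u} lo=∅
  B5 li=∅ lo=∅
  B6 li=∅ lo=∅

Interfere edges:
  f — {u}
  j — {u}
  k — {q,u}
  q — {k,u}
  r — ∅
  u — {f,j,k,q}

N(f) = ["u"]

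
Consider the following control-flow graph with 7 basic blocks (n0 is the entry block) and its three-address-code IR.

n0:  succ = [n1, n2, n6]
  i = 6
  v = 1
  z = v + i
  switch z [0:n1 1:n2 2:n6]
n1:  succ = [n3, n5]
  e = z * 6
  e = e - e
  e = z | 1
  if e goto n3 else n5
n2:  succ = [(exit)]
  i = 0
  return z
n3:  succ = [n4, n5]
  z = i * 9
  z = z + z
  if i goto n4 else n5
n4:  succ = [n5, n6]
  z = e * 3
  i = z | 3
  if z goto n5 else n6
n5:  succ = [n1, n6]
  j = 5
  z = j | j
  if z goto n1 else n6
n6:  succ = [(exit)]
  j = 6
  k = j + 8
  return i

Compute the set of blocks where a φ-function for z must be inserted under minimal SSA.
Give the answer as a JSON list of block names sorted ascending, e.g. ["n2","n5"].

idom tree: n1←n0 n2←n0 n3←n1 n4←n3 n5←n1 n6←n0
Join-block Dom:
  n1: preds {n0,n5}: {n0} ∩ {n0,n1,n5} = {n0}; idom=n0
  n5: preds {n1,n3,n4}: {n0,n1} ∩ {n0,n1,n3} ∩ {n0,n1,n3,n4} = {n0,n1}; idom=n1
  n6: preds {n0,n4,n5}: {n0} ∩ {n0,n1,n3,n4} ∩ {n0,n1,n5} = {n0}; idom=n0

DF derivation:
  join n1 pred n0: · stop@n0
  join n1 pred n5: n5→n1 stop@n0
  join n5 pred n1: · stop@n1
  join n5 pred n3: n3 stop@n1
  join n5 pred n4: n4→n3 stop@n1
  join n6 pred n0: · stop@n0
  join n6 pred n4: n4→n3→n1 stop@n0
  join n6 pred n5: n5→n1 stop@n0
  n0: DF=∅
  n1: DF={n1,n6}
  n2: DF=∅
  n3: DF={n5,n6}
  n4: DF={n5,n6}
  n5: DF={n1,n6}
  n6: DF=∅

φ for z: defs {n0,n3,n4,n5}
  DF⁺ = {n1,n5,n6}

Answer: ["n1", "n5", "n6"]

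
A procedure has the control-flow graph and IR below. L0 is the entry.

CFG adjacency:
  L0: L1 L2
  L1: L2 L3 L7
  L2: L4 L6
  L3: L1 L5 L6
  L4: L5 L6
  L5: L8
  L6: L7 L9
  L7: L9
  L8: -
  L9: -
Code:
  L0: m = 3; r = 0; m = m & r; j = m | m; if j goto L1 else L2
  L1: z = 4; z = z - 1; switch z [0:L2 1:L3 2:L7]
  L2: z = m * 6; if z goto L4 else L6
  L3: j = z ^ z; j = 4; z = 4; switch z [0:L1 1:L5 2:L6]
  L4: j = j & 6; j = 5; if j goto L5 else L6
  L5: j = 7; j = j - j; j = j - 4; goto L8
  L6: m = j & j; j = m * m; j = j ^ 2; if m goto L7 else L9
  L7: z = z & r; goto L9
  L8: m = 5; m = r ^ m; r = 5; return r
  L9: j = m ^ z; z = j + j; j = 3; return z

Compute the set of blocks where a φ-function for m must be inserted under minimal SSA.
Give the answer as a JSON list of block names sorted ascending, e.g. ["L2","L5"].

idom tree: L1←L0 L2←L0 L3←L1 L4←L2 L5←L0 L6←L0 L7←L0 L8←L5 L9←L0
Dom∩ at merges:
  L1: preds {L0,L3}: {L0} ∩ {L0,L1,L3} = {L0}; idom=L0
  L2: preds {L0,L1}: {L0} ∩ {L0,L1} = {L0}; idom=L0
  L5: preds {L3,L4}: {L0,L1,L3} ∩ {L0,L2,L4} = {L0}; idom=L0
  L6: preds {L2,L3,L4}: {L0,L2} ∩ {L0,L1,L3} ∩ {L0,L2,L4} = {L0}; idom=L0
  L7: preds {L1,L6}: {L0,L1} ∩ {L0,L6} = {L0}; idom=L0
  L9: preds {L6,L7}: {L0,L6} ∩ {L0,L7} = {L0}; idom=L0

DF derivation:
  L1←L0: walk · to L0
  L1←L3: walk L3→L1 to L0
  L2←L0: walk · to L0
  L2←L1: walk L1 to L0
  L5←L3: walk L3→L1 to L0
  L5←L4: walk L4→L2 to L0
  L6←L2: walk L2 to L0
  L6←L3: walk L3→L1 to L0
  L6←L4: walk L4→L2 to L0
  L7←L1: walk L1 to L0
  L7←L6: walk L6 to L0
  L9←L6: walk L6 to L0
  L9←L7: walk L7 to L0
  DF(L0)=∅
  DF(L1)={L1,L2,L5,L6,L7}
  DF(L2)={L5,L6}
  DF(L3)={L1,L5,L6}
  DF(L4)={L5,L6}
  DF(L5)=∅
  DF(L6)={L7,L9}
  DF(L7)={L9}
  DF(L8)=∅
  DF(L9)=∅

φ for m: defs {L0,L6,L8}
  DF⁺ = {L7,L9}

Answer: ["L7", "L9"]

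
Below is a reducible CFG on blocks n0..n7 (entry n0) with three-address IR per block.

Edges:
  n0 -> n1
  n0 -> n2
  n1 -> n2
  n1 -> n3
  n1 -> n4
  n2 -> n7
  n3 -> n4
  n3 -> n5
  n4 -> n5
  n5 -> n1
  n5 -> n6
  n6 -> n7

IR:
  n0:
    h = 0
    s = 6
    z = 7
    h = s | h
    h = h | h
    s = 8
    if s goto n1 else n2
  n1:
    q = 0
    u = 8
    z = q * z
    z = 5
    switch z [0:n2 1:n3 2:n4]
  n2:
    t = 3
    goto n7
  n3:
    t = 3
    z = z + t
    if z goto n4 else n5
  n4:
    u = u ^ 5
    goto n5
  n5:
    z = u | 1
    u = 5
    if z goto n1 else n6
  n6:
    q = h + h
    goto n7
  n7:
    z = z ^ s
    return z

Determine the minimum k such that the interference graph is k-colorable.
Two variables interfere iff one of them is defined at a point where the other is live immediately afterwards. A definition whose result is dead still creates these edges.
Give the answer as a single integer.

Answer: 5

Analysis:
def/use:
  n0: {h,s,z} / ∅
  n1: {q,u,z} / {z}
  n2: {t} / ∅
  n3: {t,z} / {z}
  n4: {u} / {u}
  n5: {u,z} / {u}
  n6: {q} / {h}
  n7: {z} / {s,z}

Live sets:
  live n0: ∅→{h,s,z}
  live n1: {h,s,z}→{h,s,u,z}
  live n2: {s,z}→{s,z}
  live n3: {h,s,u,z}→{h,s,u}
  live n4: {h,s,u}→{h,s,u}
  live n5: {h,s,u}→{h,s,z}
  live n6: {h,s,z}→{s,z}
  live n7: {s,z}→∅

Conflict graph:
  h: {q,s,t,u,z}
  q: {h,s,u,z}
  s: {h,q,t,u,z}
  t: {h,s,u,z}
  u: {h,q,s,t,z}
  z: {h,q,s,t,u}

Colouring:
  clique {h,q,s,u,z} ⇒ need ≥ 5
  5-colouring: c0={h}  c1={s}  c2={u}  c3={z}  c4={q,t}
  χ = 5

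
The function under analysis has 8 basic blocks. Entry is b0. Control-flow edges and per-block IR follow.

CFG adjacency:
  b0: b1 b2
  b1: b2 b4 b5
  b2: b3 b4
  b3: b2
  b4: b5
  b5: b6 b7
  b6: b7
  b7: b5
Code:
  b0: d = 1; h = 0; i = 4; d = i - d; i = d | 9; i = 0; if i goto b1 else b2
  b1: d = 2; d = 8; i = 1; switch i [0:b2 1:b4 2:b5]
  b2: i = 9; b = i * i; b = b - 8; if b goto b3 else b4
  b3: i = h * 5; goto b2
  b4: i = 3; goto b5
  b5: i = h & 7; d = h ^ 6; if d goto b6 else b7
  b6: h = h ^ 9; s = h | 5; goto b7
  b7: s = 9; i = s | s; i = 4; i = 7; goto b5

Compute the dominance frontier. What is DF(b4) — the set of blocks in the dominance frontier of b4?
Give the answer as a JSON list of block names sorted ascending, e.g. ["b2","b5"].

idom tree: b1←b0 b2←b0 b3←b2 b4←b0 b5←b0 b6←b5 b7←b5
Dom at joins:
  b2: preds {b0,b1,b3}: {b0} ∩ {b0,b1} ∩ {b0,b2,b3} = {b0}; idom=b0
  b4: preds {b1,b2}: {b0,b1} ∩ {b0,b2} = {b0}; idom=b0
  b5: preds {b1,b4,b7}: {b0,b1} ∩ {b0,b4} ∩ {b0,b5,b7} = {b0}; idom=b0
  b7: preds {b5,b6}: {b0,b5} ∩ {b0,b5,b6} = {b0,b5}; idom=b5

DF derivation:
  join b2 pred b0: · stop@b0
  join b2 pred b1: b1 stop@b0
  join b2 pred b3: b3→b2 stop@b0
  join b4 pred b1: b1 stop@b0
  join b4 pred b2: b2 stop@b0
  join b5 pred b1: b1 stop@b0
  join b5 pred b4: b4 stop@b0
  join b5 pred b7: b7→b5 stop@b0
  join b7 pred b5: · stop@b5
  join b7 pred b6: b6 stop@b5
  b0: DF=∅
  b1: DF={b2,b4,b5}
  b2: DF={b2,b4}
  b3: DF={b2}
  b4: DF={b5}
  b5: DF={b5}
  b6: DF={b7}
  b7: DF={b5}

DF(b4) = ["b5"]

Answer: ["b5"]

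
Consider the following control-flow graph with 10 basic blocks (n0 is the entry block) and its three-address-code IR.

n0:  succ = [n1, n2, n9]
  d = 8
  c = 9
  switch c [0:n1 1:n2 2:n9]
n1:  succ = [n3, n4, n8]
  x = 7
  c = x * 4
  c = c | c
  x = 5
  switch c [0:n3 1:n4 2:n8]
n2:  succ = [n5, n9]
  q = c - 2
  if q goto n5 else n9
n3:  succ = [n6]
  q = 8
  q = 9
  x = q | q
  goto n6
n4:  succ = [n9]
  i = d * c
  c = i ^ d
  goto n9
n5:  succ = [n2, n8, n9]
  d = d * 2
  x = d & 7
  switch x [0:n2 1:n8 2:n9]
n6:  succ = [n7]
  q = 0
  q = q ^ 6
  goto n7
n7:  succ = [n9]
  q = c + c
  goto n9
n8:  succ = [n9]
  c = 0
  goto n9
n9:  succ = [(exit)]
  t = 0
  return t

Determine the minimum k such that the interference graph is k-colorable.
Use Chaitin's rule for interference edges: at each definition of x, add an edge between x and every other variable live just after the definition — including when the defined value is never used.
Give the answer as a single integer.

def/use:
  n0: def={c,d} ue=∅
  n1: def={c,x} ue=∅
  n2: def={q} ue={c}
  n3: def={q,x} ue=∅
  n4: def={c,i} ue={c,d}
  n5: def={d,x} ue={d}
  n6: def={q} ue=∅
  n7: def={q} ue={c}
  n8: def={c} ue=∅
  n9: def={t} ue=∅

Live sets:
  live n0: ∅→{c,d}
  live n1: {d}→{c,d}
  live n2: {c,d}→{c,d}
  live n3: {c}→{c}
  live n4: {c,d}→∅
  live n5: {c,d}→{c,d}
  live n6: {c}→{c}
  live n7: {c}→∅
  live n8: ∅→∅
  live n9: ∅→∅

Interfere edges:
  c — {d,q,x}
  d — {c,i,q,x}
  i — {d}
  q — {c,d}
  t — ∅
  x — {c,d}

Colouring:
  lower bound: {c,d,q} mutually conflict ⇒ χ ≥ 3
  assign c→r1 d→r0 i→r1 q→r2 t→r0 x→r2 — no edge inside a register ⇒ χ ≤ 3
  χ = 3

Answer: 3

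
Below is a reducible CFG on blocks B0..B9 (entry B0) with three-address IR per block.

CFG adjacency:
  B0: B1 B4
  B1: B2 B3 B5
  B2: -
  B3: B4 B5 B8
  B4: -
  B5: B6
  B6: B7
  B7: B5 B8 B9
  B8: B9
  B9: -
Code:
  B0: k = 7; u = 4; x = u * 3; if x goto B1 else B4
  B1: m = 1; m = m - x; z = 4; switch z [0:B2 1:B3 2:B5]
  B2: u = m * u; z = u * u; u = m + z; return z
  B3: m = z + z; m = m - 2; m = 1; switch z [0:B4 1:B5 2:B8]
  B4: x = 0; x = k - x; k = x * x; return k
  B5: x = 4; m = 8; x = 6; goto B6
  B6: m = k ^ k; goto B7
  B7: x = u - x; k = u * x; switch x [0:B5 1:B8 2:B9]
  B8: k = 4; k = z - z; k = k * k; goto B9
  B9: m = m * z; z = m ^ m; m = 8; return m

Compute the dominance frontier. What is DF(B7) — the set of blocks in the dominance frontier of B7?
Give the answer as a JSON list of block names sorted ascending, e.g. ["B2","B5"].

Answer: ["B5", "B8", "B9"]

Analysis:
idom tree: B1←B0 B2←B1 B3←B1 B4←B0 B5←B1 B6←B5 B7←B6 B8←B1 B9←B1
Join-block Dom:
  B4: preds {B0,B3}: {B0} ∩ {B0,B1,B3} = {B0}; idom=B0
  B5: preds {B1,B3,B7}: {B0,B1} ∩ {B0,B1,B3} ∩ {B0,B1,B5,B6,B7} = {B0,B1}; idom=B1
  B8: preds {B3,B7}: {B0,B1,B3} ∩ {B0,B1,B5,B6,B7} = {B0,B1}; idom=B1
  B9: preds {B7,B8}: {B0,B1,B5,B6,B7} ∩ {B0,B1,B8} = {B0,B1}; idom=B1

DF walk-up:
  B4←B0: walk · to B0
  B4←B3: walk B3→B1 to B0
  B5←B1: walk · to B1
  B5←B3: walk B3 to B1
  B5←B7: walk B7→B6→B5 to B1
  B8←B3: walk B3 to B1
  B8←B7: walk B7→B6→B5 to B1
  B9←B7: walk B7→B6→B5 to B1
  B9←B8: walk B8 to B1
  B0 → ∅
  B1 → {B4}
  B2 → ∅
  B3 → {B4,B5,B8}
  B4 → ∅
  B5 → {B5,B8,B9}
  B6 → {B5,B8,B9}
  B7 → {B5,B8,B9}
  B8 → {B9}
  B9 → ∅

DF(B7) = ["B5", "B8", "B9"]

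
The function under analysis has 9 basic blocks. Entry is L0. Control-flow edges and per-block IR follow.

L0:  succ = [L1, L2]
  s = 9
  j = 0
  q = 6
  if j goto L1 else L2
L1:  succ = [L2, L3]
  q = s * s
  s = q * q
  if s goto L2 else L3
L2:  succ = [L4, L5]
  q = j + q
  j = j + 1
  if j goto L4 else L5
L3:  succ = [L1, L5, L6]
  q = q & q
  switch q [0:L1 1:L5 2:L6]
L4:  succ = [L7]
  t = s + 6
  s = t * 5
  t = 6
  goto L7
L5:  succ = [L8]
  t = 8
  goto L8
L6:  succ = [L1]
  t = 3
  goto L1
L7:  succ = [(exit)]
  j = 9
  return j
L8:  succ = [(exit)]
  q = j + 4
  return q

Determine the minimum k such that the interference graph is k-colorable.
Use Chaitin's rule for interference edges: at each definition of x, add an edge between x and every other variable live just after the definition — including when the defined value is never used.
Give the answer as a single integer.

Answer: 3

Working:
def/use:
  L0 def {j,q,s} use ∅
  L1 def {q,s} use {s}
  L2 def {j,q} use {j,q}
  L3 def {q} use {q}
  L4 def {s,t} use {s}
  L5 def {t} use ∅
  L6 def {t} use ∅
  L7 def {j} use ∅
  L8 def {q} use {j}

Liveness:
  L0 li=∅ lo={j,q,s}
  L1 li={j,s} lo={j,q,s}
  L2 li={j,q,s} lo={j,s}
  L3 li={j,q,s} lo={j,s}
  L4 li={s} lo=∅
  L5 li={j} lo={j}
  L6 li={j,s} lo={j,s}
  L7 li=∅ lo=∅
  L8 li={j} lo=∅

Conflict graph:
  j — {q,s,t}
  q — {j,s}
  s — {j,q,t}
  t — {j,s}

Chromatic number:
  {j,q,s} pairwise interfere (3-clique) ⇒ χ ≥ 3
  3-colouring: c0={j}  c1={s}  c2={q,t}
  χ = 3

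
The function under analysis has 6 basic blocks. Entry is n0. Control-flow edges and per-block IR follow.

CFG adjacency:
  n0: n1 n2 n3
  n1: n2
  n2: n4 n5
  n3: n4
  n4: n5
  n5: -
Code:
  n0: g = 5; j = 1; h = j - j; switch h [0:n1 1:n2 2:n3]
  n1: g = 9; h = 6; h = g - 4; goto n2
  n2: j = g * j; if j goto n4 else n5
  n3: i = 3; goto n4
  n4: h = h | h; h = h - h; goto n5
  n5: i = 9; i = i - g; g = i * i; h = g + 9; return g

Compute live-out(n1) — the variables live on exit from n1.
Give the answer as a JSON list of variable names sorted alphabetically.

Answer: ["g", "h", "j"]

Derivation:
Per-block:
  n0: def={g,h,j} ue=∅
  n1: def={g,h} ue=∅
  n2: def={j} ue={g,j}
  n3: def={i} ue=∅
  n4: def={h} ue={h}
  n5: def={g,h,i} ue={g}

Live sets:
  live n0: ∅→{g,h,j}
  live n1: {j}→{g,h,j}
  live n2: {g,h,j}→{g,h}
  live n3: {g,h}→{g,h}
  live n4: {g,h}→{g}
  live n5: {g}→∅

live-out(n1) = ["g", "h", "j"]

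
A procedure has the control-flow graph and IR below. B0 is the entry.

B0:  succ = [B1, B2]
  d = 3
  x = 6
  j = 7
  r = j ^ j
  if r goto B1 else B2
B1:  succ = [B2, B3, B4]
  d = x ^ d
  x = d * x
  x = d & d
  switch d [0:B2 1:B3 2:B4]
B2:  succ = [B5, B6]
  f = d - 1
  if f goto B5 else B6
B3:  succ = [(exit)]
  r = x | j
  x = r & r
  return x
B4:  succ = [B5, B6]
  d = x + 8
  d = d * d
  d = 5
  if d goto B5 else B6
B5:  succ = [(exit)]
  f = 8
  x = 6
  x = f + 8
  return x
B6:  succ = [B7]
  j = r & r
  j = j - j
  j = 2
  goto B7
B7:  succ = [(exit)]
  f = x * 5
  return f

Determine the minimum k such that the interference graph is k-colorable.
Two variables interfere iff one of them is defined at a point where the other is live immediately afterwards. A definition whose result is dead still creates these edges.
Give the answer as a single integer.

Answer: 4

Working:
Block summaries:
  B0: {d,j,r,x} / ∅
  B1: {d,x} / {d,x}
  B2: {f} / {d}
  B3: {r,x} / {j,x}
  B4: {d} / {x}
  B5: {f,x} / ∅
  B6: {j} / {r}
  B7: {f} / {x}

Liveness:
  B0 li=∅ lo={d,j,r,x}
  B1 li={d,j,r,x} lo={d,j,r,x}
  B2 li={d,r,x} lo={r,x}
  B3 li={j,x} lo=∅
  B4 li={r,x} lo={r,x}
  B5 li=∅ lo=∅
  B6 li={r,x} lo={x}
  B7 li={x} lo=∅

Interfere edges:
  d↔{j,r,x}
  f↔{r,x}
  j↔{d,r,x}
  r↔{d,f,j,x}
  x↔{d,f,j,r}

Colouring:
  {d,j,r,x} pairwise interfere (4-clique) ⇒ χ ≥ 4
  assign d→R2 f→R2 j→R3 r→R0 x→R1 — no edge inside a register ⇒ χ ≤ 4
  χ = 4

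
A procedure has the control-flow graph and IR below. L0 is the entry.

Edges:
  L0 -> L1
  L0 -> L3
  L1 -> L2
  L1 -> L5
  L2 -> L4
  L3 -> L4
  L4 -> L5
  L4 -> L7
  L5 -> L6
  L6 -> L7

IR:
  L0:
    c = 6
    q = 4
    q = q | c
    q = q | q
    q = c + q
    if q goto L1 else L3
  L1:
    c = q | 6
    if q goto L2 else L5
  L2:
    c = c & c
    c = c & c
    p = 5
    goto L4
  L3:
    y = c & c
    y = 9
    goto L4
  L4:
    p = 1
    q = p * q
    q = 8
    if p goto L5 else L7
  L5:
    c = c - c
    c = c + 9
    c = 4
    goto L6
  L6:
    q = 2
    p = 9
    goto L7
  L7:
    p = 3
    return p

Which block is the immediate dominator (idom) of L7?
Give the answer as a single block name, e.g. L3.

idom tree: L1←L0 L2←L1 L3←L0 L4←L0 L5←L0 L6←L5 L7←L0
Dom∩ at merges:
  L4: preds {L2,L3}: {L0,L1,L2} ∩ {L0,L3} = {L0}; idom=L0
  L5: preds {L1,L4}: {L0,L1} ∩ {L0,L4} = {L0}; idom=L0
  L7: preds {L4,L6}: {L0,L4} ∩ {L0,L5,L6} = {L0}; idom=L0

idom(L7) = L0

Answer: L0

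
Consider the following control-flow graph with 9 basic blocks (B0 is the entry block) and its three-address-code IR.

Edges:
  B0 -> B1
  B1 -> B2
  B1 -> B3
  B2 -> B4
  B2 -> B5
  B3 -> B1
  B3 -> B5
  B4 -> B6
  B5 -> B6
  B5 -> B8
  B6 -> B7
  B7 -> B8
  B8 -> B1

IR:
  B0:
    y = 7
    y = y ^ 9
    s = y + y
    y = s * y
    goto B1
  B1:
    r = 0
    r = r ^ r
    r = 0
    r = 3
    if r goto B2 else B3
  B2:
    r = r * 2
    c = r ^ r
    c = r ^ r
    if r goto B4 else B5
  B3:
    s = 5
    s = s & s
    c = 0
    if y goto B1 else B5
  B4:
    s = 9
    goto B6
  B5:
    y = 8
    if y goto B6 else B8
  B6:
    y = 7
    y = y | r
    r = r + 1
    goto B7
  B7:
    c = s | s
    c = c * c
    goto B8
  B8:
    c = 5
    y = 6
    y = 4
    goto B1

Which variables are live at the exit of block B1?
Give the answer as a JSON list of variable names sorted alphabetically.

Answer: ["r", "s", "y"]

Derivation:
Per-block:
  B0: {s,y} / ∅
  B1: {r} / ∅
  B2: {c,r} / {r}
  B3: {c,s} / {y}
  B4: {s} / ∅
  B5: {y} / ∅
  B6: {r,y} / {r}
  B7: {c} / {s}
  B8: {c,y} / ∅

Liveness:
  B0: in=∅ out={s,y}
  B1: in={s,y} out={r,s,y}
  B2: in={r,s} out={r,s}
  B3: in={r,y} out={r,s,y}
  B4: in={r} out={r,s}
  B5: in={r,s} out={r,s}
  B6: in={r,s} out={s}
  B7: in={s} out={s}
  B8: in={s} out={s,y}

live-out(B1) = ["r", "s", "y"]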